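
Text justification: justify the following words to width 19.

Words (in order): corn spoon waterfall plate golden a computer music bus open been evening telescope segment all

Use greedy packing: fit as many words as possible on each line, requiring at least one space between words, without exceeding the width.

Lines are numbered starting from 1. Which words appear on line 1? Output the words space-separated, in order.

Line 1: ['corn', 'spoon'] (min_width=10, slack=9)
Line 2: ['waterfall', 'plate'] (min_width=15, slack=4)
Line 3: ['golden', 'a', 'computer'] (min_width=17, slack=2)
Line 4: ['music', 'bus', 'open', 'been'] (min_width=19, slack=0)
Line 5: ['evening', 'telescope'] (min_width=17, slack=2)
Line 6: ['segment', 'all'] (min_width=11, slack=8)

Answer: corn spoon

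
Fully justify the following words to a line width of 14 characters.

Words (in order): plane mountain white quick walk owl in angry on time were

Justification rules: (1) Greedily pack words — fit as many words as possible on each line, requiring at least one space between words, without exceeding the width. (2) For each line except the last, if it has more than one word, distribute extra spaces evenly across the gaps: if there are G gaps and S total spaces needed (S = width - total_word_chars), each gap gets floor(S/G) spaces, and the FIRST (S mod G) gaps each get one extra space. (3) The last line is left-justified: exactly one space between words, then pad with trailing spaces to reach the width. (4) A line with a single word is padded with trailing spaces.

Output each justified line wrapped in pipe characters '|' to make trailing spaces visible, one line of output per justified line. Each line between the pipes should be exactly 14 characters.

Line 1: ['plane', 'mountain'] (min_width=14, slack=0)
Line 2: ['white', 'quick'] (min_width=11, slack=3)
Line 3: ['walk', 'owl', 'in'] (min_width=11, slack=3)
Line 4: ['angry', 'on', 'time'] (min_width=13, slack=1)
Line 5: ['were'] (min_width=4, slack=10)

Answer: |plane mountain|
|white    quick|
|walk   owl  in|
|angry  on time|
|were          |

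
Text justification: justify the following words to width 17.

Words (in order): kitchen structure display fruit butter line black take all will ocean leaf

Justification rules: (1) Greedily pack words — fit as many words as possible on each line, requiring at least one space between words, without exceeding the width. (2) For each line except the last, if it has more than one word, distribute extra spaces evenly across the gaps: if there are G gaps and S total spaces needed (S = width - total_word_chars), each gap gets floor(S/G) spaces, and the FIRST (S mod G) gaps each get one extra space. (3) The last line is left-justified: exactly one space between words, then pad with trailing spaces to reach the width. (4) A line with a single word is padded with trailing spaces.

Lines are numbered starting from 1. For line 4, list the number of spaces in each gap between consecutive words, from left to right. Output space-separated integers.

Line 1: ['kitchen', 'structure'] (min_width=17, slack=0)
Line 2: ['display', 'fruit'] (min_width=13, slack=4)
Line 3: ['butter', 'line', 'black'] (min_width=17, slack=0)
Line 4: ['take', 'all', 'will'] (min_width=13, slack=4)
Line 5: ['ocean', 'leaf'] (min_width=10, slack=7)

Answer: 3 3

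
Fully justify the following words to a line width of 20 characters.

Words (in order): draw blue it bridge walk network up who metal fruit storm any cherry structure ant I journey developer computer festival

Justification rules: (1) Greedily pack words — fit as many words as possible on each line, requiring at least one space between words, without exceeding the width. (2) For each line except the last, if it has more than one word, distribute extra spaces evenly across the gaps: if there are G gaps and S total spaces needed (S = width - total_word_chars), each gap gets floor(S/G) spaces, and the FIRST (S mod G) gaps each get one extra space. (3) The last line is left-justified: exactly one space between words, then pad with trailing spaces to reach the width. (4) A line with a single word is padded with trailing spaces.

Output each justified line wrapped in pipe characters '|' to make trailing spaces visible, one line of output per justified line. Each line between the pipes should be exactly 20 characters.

Answer: |draw  blue it bridge|
|walk  network up who|
|metal   fruit  storm|
|any cherry structure|
|ant     I    journey|
|developer   computer|
|festival            |

Derivation:
Line 1: ['draw', 'blue', 'it', 'bridge'] (min_width=19, slack=1)
Line 2: ['walk', 'network', 'up', 'who'] (min_width=19, slack=1)
Line 3: ['metal', 'fruit', 'storm'] (min_width=17, slack=3)
Line 4: ['any', 'cherry', 'structure'] (min_width=20, slack=0)
Line 5: ['ant', 'I', 'journey'] (min_width=13, slack=7)
Line 6: ['developer', 'computer'] (min_width=18, slack=2)
Line 7: ['festival'] (min_width=8, slack=12)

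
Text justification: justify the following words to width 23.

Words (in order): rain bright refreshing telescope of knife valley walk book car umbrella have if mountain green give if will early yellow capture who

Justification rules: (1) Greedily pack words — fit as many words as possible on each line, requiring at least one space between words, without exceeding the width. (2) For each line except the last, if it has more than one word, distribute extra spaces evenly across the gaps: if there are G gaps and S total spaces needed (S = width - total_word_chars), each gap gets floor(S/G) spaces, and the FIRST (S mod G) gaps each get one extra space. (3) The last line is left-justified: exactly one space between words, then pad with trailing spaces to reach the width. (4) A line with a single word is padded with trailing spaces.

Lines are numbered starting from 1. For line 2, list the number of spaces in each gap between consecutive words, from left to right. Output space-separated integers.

Line 1: ['rain', 'bright', 'refreshing'] (min_width=22, slack=1)
Line 2: ['telescope', 'of', 'knife'] (min_width=18, slack=5)
Line 3: ['valley', 'walk', 'book', 'car'] (min_width=20, slack=3)
Line 4: ['umbrella', 'have', 'if'] (min_width=16, slack=7)
Line 5: ['mountain', 'green', 'give', 'if'] (min_width=22, slack=1)
Line 6: ['will', 'early', 'yellow'] (min_width=17, slack=6)
Line 7: ['capture', 'who'] (min_width=11, slack=12)

Answer: 4 3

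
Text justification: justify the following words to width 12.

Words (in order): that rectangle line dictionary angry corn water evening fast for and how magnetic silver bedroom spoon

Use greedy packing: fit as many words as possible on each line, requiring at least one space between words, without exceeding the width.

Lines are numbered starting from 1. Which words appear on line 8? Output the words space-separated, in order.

Line 1: ['that'] (min_width=4, slack=8)
Line 2: ['rectangle'] (min_width=9, slack=3)
Line 3: ['line'] (min_width=4, slack=8)
Line 4: ['dictionary'] (min_width=10, slack=2)
Line 5: ['angry', 'corn'] (min_width=10, slack=2)
Line 6: ['water'] (min_width=5, slack=7)
Line 7: ['evening', 'fast'] (min_width=12, slack=0)
Line 8: ['for', 'and', 'how'] (min_width=11, slack=1)
Line 9: ['magnetic'] (min_width=8, slack=4)
Line 10: ['silver'] (min_width=6, slack=6)
Line 11: ['bedroom'] (min_width=7, slack=5)
Line 12: ['spoon'] (min_width=5, slack=7)

Answer: for and how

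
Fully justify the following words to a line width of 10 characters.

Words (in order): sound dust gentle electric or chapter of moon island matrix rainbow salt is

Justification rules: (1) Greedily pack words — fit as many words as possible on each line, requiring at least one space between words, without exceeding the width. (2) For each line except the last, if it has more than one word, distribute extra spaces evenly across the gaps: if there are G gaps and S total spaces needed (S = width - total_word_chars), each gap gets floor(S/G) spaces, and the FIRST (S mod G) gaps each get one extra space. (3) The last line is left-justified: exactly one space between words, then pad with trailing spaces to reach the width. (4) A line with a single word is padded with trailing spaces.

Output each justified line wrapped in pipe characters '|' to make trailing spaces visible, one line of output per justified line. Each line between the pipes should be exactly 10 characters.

Answer: |sound dust|
|gentle    |
|electric  |
|or chapter|
|of    moon|
|island    |
|matrix    |
|rainbow   |
|salt is   |

Derivation:
Line 1: ['sound', 'dust'] (min_width=10, slack=0)
Line 2: ['gentle'] (min_width=6, slack=4)
Line 3: ['electric'] (min_width=8, slack=2)
Line 4: ['or', 'chapter'] (min_width=10, slack=0)
Line 5: ['of', 'moon'] (min_width=7, slack=3)
Line 6: ['island'] (min_width=6, slack=4)
Line 7: ['matrix'] (min_width=6, slack=4)
Line 8: ['rainbow'] (min_width=7, slack=3)
Line 9: ['salt', 'is'] (min_width=7, slack=3)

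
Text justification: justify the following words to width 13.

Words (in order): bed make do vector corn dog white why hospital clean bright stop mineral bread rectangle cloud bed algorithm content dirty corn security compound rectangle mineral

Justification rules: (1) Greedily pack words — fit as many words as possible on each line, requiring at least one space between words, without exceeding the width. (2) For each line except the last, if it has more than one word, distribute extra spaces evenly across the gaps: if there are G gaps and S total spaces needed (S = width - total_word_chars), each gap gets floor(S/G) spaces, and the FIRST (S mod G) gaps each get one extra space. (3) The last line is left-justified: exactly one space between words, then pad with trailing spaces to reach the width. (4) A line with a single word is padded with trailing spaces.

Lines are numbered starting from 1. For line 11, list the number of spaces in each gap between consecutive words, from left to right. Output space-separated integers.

Line 1: ['bed', 'make', 'do'] (min_width=11, slack=2)
Line 2: ['vector', 'corn'] (min_width=11, slack=2)
Line 3: ['dog', 'white', 'why'] (min_width=13, slack=0)
Line 4: ['hospital'] (min_width=8, slack=5)
Line 5: ['clean', 'bright'] (min_width=12, slack=1)
Line 6: ['stop', 'mineral'] (min_width=12, slack=1)
Line 7: ['bread'] (min_width=5, slack=8)
Line 8: ['rectangle'] (min_width=9, slack=4)
Line 9: ['cloud', 'bed'] (min_width=9, slack=4)
Line 10: ['algorithm'] (min_width=9, slack=4)
Line 11: ['content', 'dirty'] (min_width=13, slack=0)
Line 12: ['corn', 'security'] (min_width=13, slack=0)
Line 13: ['compound'] (min_width=8, slack=5)
Line 14: ['rectangle'] (min_width=9, slack=4)
Line 15: ['mineral'] (min_width=7, slack=6)

Answer: 1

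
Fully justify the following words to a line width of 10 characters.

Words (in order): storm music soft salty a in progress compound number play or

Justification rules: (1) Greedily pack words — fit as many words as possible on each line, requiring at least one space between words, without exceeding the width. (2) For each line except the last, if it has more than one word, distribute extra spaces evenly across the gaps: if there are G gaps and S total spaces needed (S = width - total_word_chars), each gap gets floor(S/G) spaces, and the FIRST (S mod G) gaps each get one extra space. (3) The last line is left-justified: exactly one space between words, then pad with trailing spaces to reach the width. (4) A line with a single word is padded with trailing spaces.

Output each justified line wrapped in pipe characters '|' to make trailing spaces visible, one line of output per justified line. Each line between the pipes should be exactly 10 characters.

Answer: |storm     |
|music soft|
|salty a in|
|progress  |
|compound  |
|number    |
|play or   |

Derivation:
Line 1: ['storm'] (min_width=5, slack=5)
Line 2: ['music', 'soft'] (min_width=10, slack=0)
Line 3: ['salty', 'a', 'in'] (min_width=10, slack=0)
Line 4: ['progress'] (min_width=8, slack=2)
Line 5: ['compound'] (min_width=8, slack=2)
Line 6: ['number'] (min_width=6, slack=4)
Line 7: ['play', 'or'] (min_width=7, slack=3)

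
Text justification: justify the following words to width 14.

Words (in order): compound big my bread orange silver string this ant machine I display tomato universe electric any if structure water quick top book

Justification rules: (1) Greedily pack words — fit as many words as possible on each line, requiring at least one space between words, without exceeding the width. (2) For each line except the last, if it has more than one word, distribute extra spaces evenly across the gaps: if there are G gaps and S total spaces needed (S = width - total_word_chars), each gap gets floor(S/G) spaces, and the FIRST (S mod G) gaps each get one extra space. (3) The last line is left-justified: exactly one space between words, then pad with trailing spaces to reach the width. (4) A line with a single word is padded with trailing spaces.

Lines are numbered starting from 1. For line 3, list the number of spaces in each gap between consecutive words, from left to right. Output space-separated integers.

Answer: 2

Derivation:
Line 1: ['compound', 'big'] (min_width=12, slack=2)
Line 2: ['my', 'bread'] (min_width=8, slack=6)
Line 3: ['orange', 'silver'] (min_width=13, slack=1)
Line 4: ['string', 'this'] (min_width=11, slack=3)
Line 5: ['ant', 'machine', 'I'] (min_width=13, slack=1)
Line 6: ['display', 'tomato'] (min_width=14, slack=0)
Line 7: ['universe'] (min_width=8, slack=6)
Line 8: ['electric', 'any'] (min_width=12, slack=2)
Line 9: ['if', 'structure'] (min_width=12, slack=2)
Line 10: ['water', 'quick'] (min_width=11, slack=3)
Line 11: ['top', 'book'] (min_width=8, slack=6)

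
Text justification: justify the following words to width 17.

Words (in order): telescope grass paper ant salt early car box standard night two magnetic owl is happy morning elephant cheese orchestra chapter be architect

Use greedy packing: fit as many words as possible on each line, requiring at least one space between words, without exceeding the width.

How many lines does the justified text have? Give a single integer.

Answer: 9

Derivation:
Line 1: ['telescope', 'grass'] (min_width=15, slack=2)
Line 2: ['paper', 'ant', 'salt'] (min_width=14, slack=3)
Line 3: ['early', 'car', 'box'] (min_width=13, slack=4)
Line 4: ['standard', 'night'] (min_width=14, slack=3)
Line 5: ['two', 'magnetic', 'owl'] (min_width=16, slack=1)
Line 6: ['is', 'happy', 'morning'] (min_width=16, slack=1)
Line 7: ['elephant', 'cheese'] (min_width=15, slack=2)
Line 8: ['orchestra', 'chapter'] (min_width=17, slack=0)
Line 9: ['be', 'architect'] (min_width=12, slack=5)
Total lines: 9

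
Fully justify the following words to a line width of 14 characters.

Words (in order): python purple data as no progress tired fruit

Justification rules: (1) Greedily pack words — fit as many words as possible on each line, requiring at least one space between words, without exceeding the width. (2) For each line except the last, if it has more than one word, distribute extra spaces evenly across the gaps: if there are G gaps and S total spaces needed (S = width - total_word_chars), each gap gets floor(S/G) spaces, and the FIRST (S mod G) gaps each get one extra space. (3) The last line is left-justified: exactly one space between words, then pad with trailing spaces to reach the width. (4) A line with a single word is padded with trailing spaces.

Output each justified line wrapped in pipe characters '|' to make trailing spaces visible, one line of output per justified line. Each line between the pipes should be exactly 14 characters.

Answer: |python  purple|
|data   as   no|
|progress tired|
|fruit         |

Derivation:
Line 1: ['python', 'purple'] (min_width=13, slack=1)
Line 2: ['data', 'as', 'no'] (min_width=10, slack=4)
Line 3: ['progress', 'tired'] (min_width=14, slack=0)
Line 4: ['fruit'] (min_width=5, slack=9)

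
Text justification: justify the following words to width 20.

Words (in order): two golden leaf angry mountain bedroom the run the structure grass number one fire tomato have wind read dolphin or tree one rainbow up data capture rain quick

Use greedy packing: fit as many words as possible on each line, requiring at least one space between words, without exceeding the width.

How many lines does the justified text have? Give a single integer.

Line 1: ['two', 'golden', 'leaf'] (min_width=15, slack=5)
Line 2: ['angry', 'mountain'] (min_width=14, slack=6)
Line 3: ['bedroom', 'the', 'run', 'the'] (min_width=19, slack=1)
Line 4: ['structure', 'grass'] (min_width=15, slack=5)
Line 5: ['number', 'one', 'fire'] (min_width=15, slack=5)
Line 6: ['tomato', 'have', 'wind'] (min_width=16, slack=4)
Line 7: ['read', 'dolphin', 'or', 'tree'] (min_width=20, slack=0)
Line 8: ['one', 'rainbow', 'up', 'data'] (min_width=19, slack=1)
Line 9: ['capture', 'rain', 'quick'] (min_width=18, slack=2)
Total lines: 9

Answer: 9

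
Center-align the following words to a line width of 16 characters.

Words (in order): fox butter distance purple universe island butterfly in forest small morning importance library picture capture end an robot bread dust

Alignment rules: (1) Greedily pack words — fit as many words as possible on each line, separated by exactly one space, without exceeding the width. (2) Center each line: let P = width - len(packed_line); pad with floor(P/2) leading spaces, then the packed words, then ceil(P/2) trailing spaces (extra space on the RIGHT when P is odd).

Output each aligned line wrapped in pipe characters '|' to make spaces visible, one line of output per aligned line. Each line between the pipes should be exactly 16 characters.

Line 1: ['fox', 'butter'] (min_width=10, slack=6)
Line 2: ['distance', 'purple'] (min_width=15, slack=1)
Line 3: ['universe', 'island'] (min_width=15, slack=1)
Line 4: ['butterfly', 'in'] (min_width=12, slack=4)
Line 5: ['forest', 'small'] (min_width=12, slack=4)
Line 6: ['morning'] (min_width=7, slack=9)
Line 7: ['importance'] (min_width=10, slack=6)
Line 8: ['library', 'picture'] (min_width=15, slack=1)
Line 9: ['capture', 'end', 'an'] (min_width=14, slack=2)
Line 10: ['robot', 'bread', 'dust'] (min_width=16, slack=0)

Answer: |   fox butter   |
|distance purple |
|universe island |
|  butterfly in  |
|  forest small  |
|    morning     |
|   importance   |
|library picture |
| capture end an |
|robot bread dust|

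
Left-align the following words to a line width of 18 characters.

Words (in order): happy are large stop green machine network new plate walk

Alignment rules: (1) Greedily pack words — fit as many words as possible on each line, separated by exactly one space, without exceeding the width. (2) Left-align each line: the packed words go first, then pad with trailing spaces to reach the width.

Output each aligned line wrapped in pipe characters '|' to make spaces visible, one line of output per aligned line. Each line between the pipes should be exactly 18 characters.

Answer: |happy are large   |
|stop green machine|
|network new plate |
|walk              |

Derivation:
Line 1: ['happy', 'are', 'large'] (min_width=15, slack=3)
Line 2: ['stop', 'green', 'machine'] (min_width=18, slack=0)
Line 3: ['network', 'new', 'plate'] (min_width=17, slack=1)
Line 4: ['walk'] (min_width=4, slack=14)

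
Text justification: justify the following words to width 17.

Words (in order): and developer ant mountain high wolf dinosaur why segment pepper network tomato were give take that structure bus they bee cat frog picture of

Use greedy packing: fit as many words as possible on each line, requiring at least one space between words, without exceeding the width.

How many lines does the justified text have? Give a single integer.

Answer: 9

Derivation:
Line 1: ['and', 'developer', 'ant'] (min_width=17, slack=0)
Line 2: ['mountain', 'high'] (min_width=13, slack=4)
Line 3: ['wolf', 'dinosaur', 'why'] (min_width=17, slack=0)
Line 4: ['segment', 'pepper'] (min_width=14, slack=3)
Line 5: ['network', 'tomato'] (min_width=14, slack=3)
Line 6: ['were', 'give', 'take'] (min_width=14, slack=3)
Line 7: ['that', 'structure'] (min_width=14, slack=3)
Line 8: ['bus', 'they', 'bee', 'cat'] (min_width=16, slack=1)
Line 9: ['frog', 'picture', 'of'] (min_width=15, slack=2)
Total lines: 9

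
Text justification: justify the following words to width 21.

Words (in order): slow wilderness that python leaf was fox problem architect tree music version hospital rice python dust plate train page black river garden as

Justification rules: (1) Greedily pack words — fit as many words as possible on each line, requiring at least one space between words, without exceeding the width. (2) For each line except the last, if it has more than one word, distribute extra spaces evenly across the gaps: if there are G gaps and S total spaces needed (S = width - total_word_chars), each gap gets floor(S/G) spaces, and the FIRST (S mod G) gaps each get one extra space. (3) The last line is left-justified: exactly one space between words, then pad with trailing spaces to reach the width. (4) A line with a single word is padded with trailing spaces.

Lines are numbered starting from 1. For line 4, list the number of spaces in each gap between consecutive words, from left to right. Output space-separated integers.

Line 1: ['slow', 'wilderness', 'that'] (min_width=20, slack=1)
Line 2: ['python', 'leaf', 'was', 'fox'] (min_width=19, slack=2)
Line 3: ['problem', 'architect'] (min_width=17, slack=4)
Line 4: ['tree', 'music', 'version'] (min_width=18, slack=3)
Line 5: ['hospital', 'rice', 'python'] (min_width=20, slack=1)
Line 6: ['dust', 'plate', 'train', 'page'] (min_width=21, slack=0)
Line 7: ['black', 'river', 'garden', 'as'] (min_width=21, slack=0)

Answer: 3 2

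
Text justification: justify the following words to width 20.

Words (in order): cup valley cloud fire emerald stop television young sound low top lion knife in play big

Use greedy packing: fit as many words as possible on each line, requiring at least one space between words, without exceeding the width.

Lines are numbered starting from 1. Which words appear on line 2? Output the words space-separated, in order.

Line 1: ['cup', 'valley', 'cloud'] (min_width=16, slack=4)
Line 2: ['fire', 'emerald', 'stop'] (min_width=17, slack=3)
Line 3: ['television', 'young'] (min_width=16, slack=4)
Line 4: ['sound', 'low', 'top', 'lion'] (min_width=18, slack=2)
Line 5: ['knife', 'in', 'play', 'big'] (min_width=17, slack=3)

Answer: fire emerald stop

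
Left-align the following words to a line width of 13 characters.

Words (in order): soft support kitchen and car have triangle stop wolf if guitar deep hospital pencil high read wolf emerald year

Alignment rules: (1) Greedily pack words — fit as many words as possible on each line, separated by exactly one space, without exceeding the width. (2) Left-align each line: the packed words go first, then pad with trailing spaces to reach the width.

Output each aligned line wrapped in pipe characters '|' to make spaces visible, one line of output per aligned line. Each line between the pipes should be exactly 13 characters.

Answer: |soft support |
|kitchen and  |
|car have     |
|triangle stop|
|wolf if      |
|guitar deep  |
|hospital     |
|pencil high  |
|read wolf    |
|emerald year |

Derivation:
Line 1: ['soft', 'support'] (min_width=12, slack=1)
Line 2: ['kitchen', 'and'] (min_width=11, slack=2)
Line 3: ['car', 'have'] (min_width=8, slack=5)
Line 4: ['triangle', 'stop'] (min_width=13, slack=0)
Line 5: ['wolf', 'if'] (min_width=7, slack=6)
Line 6: ['guitar', 'deep'] (min_width=11, slack=2)
Line 7: ['hospital'] (min_width=8, slack=5)
Line 8: ['pencil', 'high'] (min_width=11, slack=2)
Line 9: ['read', 'wolf'] (min_width=9, slack=4)
Line 10: ['emerald', 'year'] (min_width=12, slack=1)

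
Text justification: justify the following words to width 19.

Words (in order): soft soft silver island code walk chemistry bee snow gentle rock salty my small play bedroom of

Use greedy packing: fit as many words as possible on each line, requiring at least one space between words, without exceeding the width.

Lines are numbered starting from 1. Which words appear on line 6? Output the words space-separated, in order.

Answer: bedroom of

Derivation:
Line 1: ['soft', 'soft', 'silver'] (min_width=16, slack=3)
Line 2: ['island', 'code', 'walk'] (min_width=16, slack=3)
Line 3: ['chemistry', 'bee', 'snow'] (min_width=18, slack=1)
Line 4: ['gentle', 'rock', 'salty'] (min_width=17, slack=2)
Line 5: ['my', 'small', 'play'] (min_width=13, slack=6)
Line 6: ['bedroom', 'of'] (min_width=10, slack=9)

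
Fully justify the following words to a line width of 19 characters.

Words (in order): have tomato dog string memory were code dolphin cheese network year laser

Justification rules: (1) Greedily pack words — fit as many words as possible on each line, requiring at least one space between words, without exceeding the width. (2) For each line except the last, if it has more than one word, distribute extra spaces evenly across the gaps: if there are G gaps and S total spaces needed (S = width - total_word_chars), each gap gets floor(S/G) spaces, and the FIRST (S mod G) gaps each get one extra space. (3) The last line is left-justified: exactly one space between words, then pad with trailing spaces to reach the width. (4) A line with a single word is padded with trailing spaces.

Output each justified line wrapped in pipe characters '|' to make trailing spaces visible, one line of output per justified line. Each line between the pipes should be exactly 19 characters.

Line 1: ['have', 'tomato', 'dog'] (min_width=15, slack=4)
Line 2: ['string', 'memory', 'were'] (min_width=18, slack=1)
Line 3: ['code', 'dolphin', 'cheese'] (min_width=19, slack=0)
Line 4: ['network', 'year', 'laser'] (min_width=18, slack=1)

Answer: |have   tomato   dog|
|string  memory were|
|code dolphin cheese|
|network year laser |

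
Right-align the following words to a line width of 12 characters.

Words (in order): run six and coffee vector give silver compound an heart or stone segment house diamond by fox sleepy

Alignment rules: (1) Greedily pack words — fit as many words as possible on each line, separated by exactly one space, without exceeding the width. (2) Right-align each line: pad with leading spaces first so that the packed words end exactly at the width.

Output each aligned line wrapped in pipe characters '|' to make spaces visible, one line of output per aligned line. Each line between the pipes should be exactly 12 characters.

Line 1: ['run', 'six', 'and'] (min_width=11, slack=1)
Line 2: ['coffee'] (min_width=6, slack=6)
Line 3: ['vector', 'give'] (min_width=11, slack=1)
Line 4: ['silver'] (min_width=6, slack=6)
Line 5: ['compound', 'an'] (min_width=11, slack=1)
Line 6: ['heart', 'or'] (min_width=8, slack=4)
Line 7: ['stone'] (min_width=5, slack=7)
Line 8: ['segment'] (min_width=7, slack=5)
Line 9: ['house'] (min_width=5, slack=7)
Line 10: ['diamond', 'by'] (min_width=10, slack=2)
Line 11: ['fox', 'sleepy'] (min_width=10, slack=2)

Answer: | run six and|
|      coffee|
| vector give|
|      silver|
| compound an|
|    heart or|
|       stone|
|     segment|
|       house|
|  diamond by|
|  fox sleepy|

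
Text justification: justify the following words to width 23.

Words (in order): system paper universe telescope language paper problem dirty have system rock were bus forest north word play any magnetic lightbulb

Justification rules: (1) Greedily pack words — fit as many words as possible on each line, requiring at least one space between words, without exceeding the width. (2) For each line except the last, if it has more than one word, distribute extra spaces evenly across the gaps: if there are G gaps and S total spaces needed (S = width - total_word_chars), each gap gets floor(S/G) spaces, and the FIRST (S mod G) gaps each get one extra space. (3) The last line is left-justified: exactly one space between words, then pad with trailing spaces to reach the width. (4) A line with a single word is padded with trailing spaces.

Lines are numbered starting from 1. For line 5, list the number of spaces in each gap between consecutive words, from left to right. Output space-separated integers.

Answer: 2 2 1

Derivation:
Line 1: ['system', 'paper', 'universe'] (min_width=21, slack=2)
Line 2: ['telescope', 'language'] (min_width=18, slack=5)
Line 3: ['paper', 'problem', 'dirty'] (min_width=19, slack=4)
Line 4: ['have', 'system', 'rock', 'were'] (min_width=21, slack=2)
Line 5: ['bus', 'forest', 'north', 'word'] (min_width=21, slack=2)
Line 6: ['play', 'any', 'magnetic'] (min_width=17, slack=6)
Line 7: ['lightbulb'] (min_width=9, slack=14)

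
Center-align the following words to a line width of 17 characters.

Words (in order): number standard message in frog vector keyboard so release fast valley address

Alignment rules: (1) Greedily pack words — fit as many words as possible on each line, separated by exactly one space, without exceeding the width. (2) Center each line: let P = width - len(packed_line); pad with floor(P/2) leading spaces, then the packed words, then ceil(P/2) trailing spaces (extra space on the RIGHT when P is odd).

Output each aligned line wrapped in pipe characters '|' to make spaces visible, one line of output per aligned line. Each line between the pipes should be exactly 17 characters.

Line 1: ['number', 'standard'] (min_width=15, slack=2)
Line 2: ['message', 'in', 'frog'] (min_width=15, slack=2)
Line 3: ['vector', 'keyboard'] (min_width=15, slack=2)
Line 4: ['so', 'release', 'fast'] (min_width=15, slack=2)
Line 5: ['valley', 'address'] (min_width=14, slack=3)

Answer: | number standard |
| message in frog |
| vector keyboard |
| so release fast |
| valley address  |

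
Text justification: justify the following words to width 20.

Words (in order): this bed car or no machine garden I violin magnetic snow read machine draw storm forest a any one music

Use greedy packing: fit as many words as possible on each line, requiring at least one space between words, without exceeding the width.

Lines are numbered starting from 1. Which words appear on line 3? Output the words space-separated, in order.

Answer: violin magnetic snow

Derivation:
Line 1: ['this', 'bed', 'car', 'or', 'no'] (min_width=18, slack=2)
Line 2: ['machine', 'garden', 'I'] (min_width=16, slack=4)
Line 3: ['violin', 'magnetic', 'snow'] (min_width=20, slack=0)
Line 4: ['read', 'machine', 'draw'] (min_width=17, slack=3)
Line 5: ['storm', 'forest', 'a', 'any'] (min_width=18, slack=2)
Line 6: ['one', 'music'] (min_width=9, slack=11)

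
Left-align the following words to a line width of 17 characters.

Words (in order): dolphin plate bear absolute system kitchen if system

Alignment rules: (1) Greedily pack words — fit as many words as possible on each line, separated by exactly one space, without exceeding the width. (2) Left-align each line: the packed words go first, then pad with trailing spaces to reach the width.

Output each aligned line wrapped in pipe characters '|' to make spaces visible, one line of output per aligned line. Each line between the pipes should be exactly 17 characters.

Line 1: ['dolphin', 'plate'] (min_width=13, slack=4)
Line 2: ['bear', 'absolute'] (min_width=13, slack=4)
Line 3: ['system', 'kitchen', 'if'] (min_width=17, slack=0)
Line 4: ['system'] (min_width=6, slack=11)

Answer: |dolphin plate    |
|bear absolute    |
|system kitchen if|
|system           |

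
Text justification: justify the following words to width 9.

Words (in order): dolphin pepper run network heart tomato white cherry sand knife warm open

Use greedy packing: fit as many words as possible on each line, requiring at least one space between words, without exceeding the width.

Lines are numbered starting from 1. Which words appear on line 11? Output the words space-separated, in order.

Answer: warm open

Derivation:
Line 1: ['dolphin'] (min_width=7, slack=2)
Line 2: ['pepper'] (min_width=6, slack=3)
Line 3: ['run'] (min_width=3, slack=6)
Line 4: ['network'] (min_width=7, slack=2)
Line 5: ['heart'] (min_width=5, slack=4)
Line 6: ['tomato'] (min_width=6, slack=3)
Line 7: ['white'] (min_width=5, slack=4)
Line 8: ['cherry'] (min_width=6, slack=3)
Line 9: ['sand'] (min_width=4, slack=5)
Line 10: ['knife'] (min_width=5, slack=4)
Line 11: ['warm', 'open'] (min_width=9, slack=0)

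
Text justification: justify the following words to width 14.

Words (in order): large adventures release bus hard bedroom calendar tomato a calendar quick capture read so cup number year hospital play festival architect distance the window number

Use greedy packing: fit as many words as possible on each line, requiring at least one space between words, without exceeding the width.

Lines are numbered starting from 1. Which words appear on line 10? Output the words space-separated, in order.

Line 1: ['large'] (min_width=5, slack=9)
Line 2: ['adventures'] (min_width=10, slack=4)
Line 3: ['release', 'bus'] (min_width=11, slack=3)
Line 4: ['hard', 'bedroom'] (min_width=12, slack=2)
Line 5: ['calendar'] (min_width=8, slack=6)
Line 6: ['tomato', 'a'] (min_width=8, slack=6)
Line 7: ['calendar', 'quick'] (min_width=14, slack=0)
Line 8: ['capture', 'read'] (min_width=12, slack=2)
Line 9: ['so', 'cup', 'number'] (min_width=13, slack=1)
Line 10: ['year', 'hospital'] (min_width=13, slack=1)
Line 11: ['play', 'festival'] (min_width=13, slack=1)
Line 12: ['architect'] (min_width=9, slack=5)
Line 13: ['distance', 'the'] (min_width=12, slack=2)
Line 14: ['window', 'number'] (min_width=13, slack=1)

Answer: year hospital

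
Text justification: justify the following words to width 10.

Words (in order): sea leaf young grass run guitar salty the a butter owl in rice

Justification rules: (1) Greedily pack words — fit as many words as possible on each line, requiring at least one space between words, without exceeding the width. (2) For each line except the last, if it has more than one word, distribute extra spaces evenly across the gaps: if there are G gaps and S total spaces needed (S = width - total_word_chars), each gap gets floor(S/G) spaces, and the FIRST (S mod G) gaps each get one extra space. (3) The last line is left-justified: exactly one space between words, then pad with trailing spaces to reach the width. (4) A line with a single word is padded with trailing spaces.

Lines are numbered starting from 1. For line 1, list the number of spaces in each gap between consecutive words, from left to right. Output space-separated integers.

Line 1: ['sea', 'leaf'] (min_width=8, slack=2)
Line 2: ['young'] (min_width=5, slack=5)
Line 3: ['grass', 'run'] (min_width=9, slack=1)
Line 4: ['guitar'] (min_width=6, slack=4)
Line 5: ['salty', 'the'] (min_width=9, slack=1)
Line 6: ['a', 'butter'] (min_width=8, slack=2)
Line 7: ['owl', 'in'] (min_width=6, slack=4)
Line 8: ['rice'] (min_width=4, slack=6)

Answer: 3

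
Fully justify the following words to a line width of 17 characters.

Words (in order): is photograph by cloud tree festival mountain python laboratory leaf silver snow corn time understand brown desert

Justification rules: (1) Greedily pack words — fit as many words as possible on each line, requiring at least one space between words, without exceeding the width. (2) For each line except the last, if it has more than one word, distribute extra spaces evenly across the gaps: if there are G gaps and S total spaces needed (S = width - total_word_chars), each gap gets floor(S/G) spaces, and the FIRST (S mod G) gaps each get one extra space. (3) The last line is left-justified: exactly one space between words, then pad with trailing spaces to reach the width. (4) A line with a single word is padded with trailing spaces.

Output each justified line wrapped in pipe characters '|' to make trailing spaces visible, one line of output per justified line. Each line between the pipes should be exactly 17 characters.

Line 1: ['is', 'photograph', 'by'] (min_width=16, slack=1)
Line 2: ['cloud', 'tree'] (min_width=10, slack=7)
Line 3: ['festival', 'mountain'] (min_width=17, slack=0)
Line 4: ['python', 'laboratory'] (min_width=17, slack=0)
Line 5: ['leaf', 'silver', 'snow'] (min_width=16, slack=1)
Line 6: ['corn', 'time'] (min_width=9, slack=8)
Line 7: ['understand', 'brown'] (min_width=16, slack=1)
Line 8: ['desert'] (min_width=6, slack=11)

Answer: |is  photograph by|
|cloud        tree|
|festival mountain|
|python laboratory|
|leaf  silver snow|
|corn         time|
|understand  brown|
|desert           |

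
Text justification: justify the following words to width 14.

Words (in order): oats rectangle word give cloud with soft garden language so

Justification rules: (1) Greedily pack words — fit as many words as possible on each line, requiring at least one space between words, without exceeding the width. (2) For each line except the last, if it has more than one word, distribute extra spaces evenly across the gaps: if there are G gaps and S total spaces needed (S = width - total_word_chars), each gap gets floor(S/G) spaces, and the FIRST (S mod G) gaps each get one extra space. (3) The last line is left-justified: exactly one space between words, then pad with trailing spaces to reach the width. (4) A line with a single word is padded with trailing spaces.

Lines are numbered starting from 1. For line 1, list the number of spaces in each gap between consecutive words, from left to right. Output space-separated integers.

Line 1: ['oats', 'rectangle'] (min_width=14, slack=0)
Line 2: ['word', 'give'] (min_width=9, slack=5)
Line 3: ['cloud', 'with'] (min_width=10, slack=4)
Line 4: ['soft', 'garden'] (min_width=11, slack=3)
Line 5: ['language', 'so'] (min_width=11, slack=3)

Answer: 1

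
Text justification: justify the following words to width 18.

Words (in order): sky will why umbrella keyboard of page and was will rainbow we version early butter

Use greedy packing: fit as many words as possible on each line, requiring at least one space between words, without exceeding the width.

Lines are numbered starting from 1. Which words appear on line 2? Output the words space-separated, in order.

Line 1: ['sky', 'will', 'why'] (min_width=12, slack=6)
Line 2: ['umbrella', 'keyboard'] (min_width=17, slack=1)
Line 3: ['of', 'page', 'and', 'was'] (min_width=15, slack=3)
Line 4: ['will', 'rainbow', 'we'] (min_width=15, slack=3)
Line 5: ['version', 'early'] (min_width=13, slack=5)
Line 6: ['butter'] (min_width=6, slack=12)

Answer: umbrella keyboard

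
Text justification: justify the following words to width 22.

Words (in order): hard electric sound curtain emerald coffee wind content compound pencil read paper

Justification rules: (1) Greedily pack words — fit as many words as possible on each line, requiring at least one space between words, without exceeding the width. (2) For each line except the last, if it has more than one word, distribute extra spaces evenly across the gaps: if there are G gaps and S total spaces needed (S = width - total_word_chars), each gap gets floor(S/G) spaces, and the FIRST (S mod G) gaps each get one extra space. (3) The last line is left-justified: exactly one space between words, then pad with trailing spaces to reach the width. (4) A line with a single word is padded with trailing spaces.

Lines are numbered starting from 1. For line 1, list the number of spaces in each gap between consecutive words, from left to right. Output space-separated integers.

Answer: 3 2

Derivation:
Line 1: ['hard', 'electric', 'sound'] (min_width=19, slack=3)
Line 2: ['curtain', 'emerald', 'coffee'] (min_width=22, slack=0)
Line 3: ['wind', 'content', 'compound'] (min_width=21, slack=1)
Line 4: ['pencil', 'read', 'paper'] (min_width=17, slack=5)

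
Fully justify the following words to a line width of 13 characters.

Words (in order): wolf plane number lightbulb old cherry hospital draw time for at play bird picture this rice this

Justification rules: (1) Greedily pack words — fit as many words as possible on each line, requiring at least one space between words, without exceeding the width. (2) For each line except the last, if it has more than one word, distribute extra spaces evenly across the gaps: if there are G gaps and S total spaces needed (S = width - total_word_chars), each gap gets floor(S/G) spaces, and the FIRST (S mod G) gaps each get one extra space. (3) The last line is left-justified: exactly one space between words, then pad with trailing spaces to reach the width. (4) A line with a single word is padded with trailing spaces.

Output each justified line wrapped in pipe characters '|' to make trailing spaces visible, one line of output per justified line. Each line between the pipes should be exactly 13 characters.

Answer: |wolf    plane|
|number       |
|lightbulb old|
|cherry       |
|hospital draw|
|time  for  at|
|play     bird|
|picture  this|
|rice this    |

Derivation:
Line 1: ['wolf', 'plane'] (min_width=10, slack=3)
Line 2: ['number'] (min_width=6, slack=7)
Line 3: ['lightbulb', 'old'] (min_width=13, slack=0)
Line 4: ['cherry'] (min_width=6, slack=7)
Line 5: ['hospital', 'draw'] (min_width=13, slack=0)
Line 6: ['time', 'for', 'at'] (min_width=11, slack=2)
Line 7: ['play', 'bird'] (min_width=9, slack=4)
Line 8: ['picture', 'this'] (min_width=12, slack=1)
Line 9: ['rice', 'this'] (min_width=9, slack=4)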